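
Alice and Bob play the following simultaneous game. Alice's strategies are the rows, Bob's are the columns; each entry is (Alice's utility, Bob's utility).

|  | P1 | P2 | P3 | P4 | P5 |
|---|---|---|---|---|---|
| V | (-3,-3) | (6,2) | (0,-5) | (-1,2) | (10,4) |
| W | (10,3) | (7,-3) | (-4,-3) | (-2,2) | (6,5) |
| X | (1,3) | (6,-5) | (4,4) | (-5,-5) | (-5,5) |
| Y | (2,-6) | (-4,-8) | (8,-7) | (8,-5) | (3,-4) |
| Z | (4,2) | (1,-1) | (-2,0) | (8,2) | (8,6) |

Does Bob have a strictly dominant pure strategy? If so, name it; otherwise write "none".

P5 vs P1: V: 4>-3, W: 5>3, X: 5>3, Y: -4>-6, Z: 6>2.
P5 vs P2: V: 4>2, W: 5>-3, X: 5>-5, Y: -4>-8, Z: 6>-1.
P5 vs P3: V: 4>-5, W: 5>-3, X: 5>4, Y: -4>-7, Z: 6>0.
P5 vs P4: V: 4>2, W: 5>2, X: 5>-5, Y: -4>-5, Z: 6>2.
P5 strictly beats every other strategy against every opponent action, so it is strictly dominant.

P5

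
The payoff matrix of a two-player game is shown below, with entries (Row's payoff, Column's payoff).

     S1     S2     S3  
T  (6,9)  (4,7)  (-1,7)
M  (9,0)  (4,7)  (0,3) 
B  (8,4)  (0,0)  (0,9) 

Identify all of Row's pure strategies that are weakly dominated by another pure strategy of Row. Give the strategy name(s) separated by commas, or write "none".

T, B

M weakly dominates T — S1: 9>6, S2: 4=4, S3: 0>-1.
Nothing dominates M: T at S1 (9>6); B at S1 (9>8).
M weakly dominates B — S1: 9>8, S2: 4>0, S3: 0=0.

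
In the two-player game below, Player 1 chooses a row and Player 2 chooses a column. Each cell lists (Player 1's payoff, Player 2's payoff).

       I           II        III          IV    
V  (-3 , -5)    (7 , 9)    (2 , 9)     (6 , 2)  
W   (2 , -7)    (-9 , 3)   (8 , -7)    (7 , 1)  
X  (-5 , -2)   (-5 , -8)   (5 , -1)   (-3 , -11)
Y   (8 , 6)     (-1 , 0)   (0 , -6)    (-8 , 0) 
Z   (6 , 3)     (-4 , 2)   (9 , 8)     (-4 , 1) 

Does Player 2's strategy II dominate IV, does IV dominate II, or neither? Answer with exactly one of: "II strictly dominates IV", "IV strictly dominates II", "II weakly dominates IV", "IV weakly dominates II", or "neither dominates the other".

Compare II to IV across each opponent action: V: 9>2, W: 3>1, X: -8>-11, Y: 0=0, Z: 2>1.
II is at least as good everywhere and strictly better somewhere (tied only at Y), so II weakly but not strictly dominates IV.

II weakly dominates IV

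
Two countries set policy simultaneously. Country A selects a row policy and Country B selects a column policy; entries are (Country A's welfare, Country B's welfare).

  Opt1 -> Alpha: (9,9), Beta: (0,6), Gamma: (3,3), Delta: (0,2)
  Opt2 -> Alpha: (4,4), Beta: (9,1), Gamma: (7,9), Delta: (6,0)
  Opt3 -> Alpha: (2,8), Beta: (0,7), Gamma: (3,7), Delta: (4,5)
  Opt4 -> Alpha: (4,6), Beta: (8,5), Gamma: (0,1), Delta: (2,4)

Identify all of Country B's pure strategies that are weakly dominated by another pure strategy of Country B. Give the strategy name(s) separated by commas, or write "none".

Beta, Delta

Alpha is not dominated — it holds its own against Beta at Opt1 (9>6); Gamma at Opt1 (9>3); Delta at Opt1 (9>2).
Beta is weakly dominated by Alpha (Opt1: 9>6, Opt2: 4>1, Opt3: 8>7, Opt4: 6>5).
Nothing dominates Gamma: Alpha at Opt2 (9>4); Beta at Opt2 (9>1); Delta at Opt1 (3>2).
Alpha weakly dominates Delta — Opt1: 9>2, Opt2: 4>0, Opt3: 8>5, Opt4: 6>4.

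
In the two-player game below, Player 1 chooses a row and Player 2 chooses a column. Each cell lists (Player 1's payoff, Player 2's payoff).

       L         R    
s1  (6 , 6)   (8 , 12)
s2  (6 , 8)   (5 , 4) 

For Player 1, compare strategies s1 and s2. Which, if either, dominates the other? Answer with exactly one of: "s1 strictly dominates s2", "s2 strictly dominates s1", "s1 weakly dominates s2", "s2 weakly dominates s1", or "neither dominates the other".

s1's payoffs vs s2's, by Player 2's action — L: 6=6, R: 8>5.
s1 is at least as good everywhere and strictly better somewhere (tied only at L), so s1 weakly but not strictly dominates s2.

s1 weakly dominates s2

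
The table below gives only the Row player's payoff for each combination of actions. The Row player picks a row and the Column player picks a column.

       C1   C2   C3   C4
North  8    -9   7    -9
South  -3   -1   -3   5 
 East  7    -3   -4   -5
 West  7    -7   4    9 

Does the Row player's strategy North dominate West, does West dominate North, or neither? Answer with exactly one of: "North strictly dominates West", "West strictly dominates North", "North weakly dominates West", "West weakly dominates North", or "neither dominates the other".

North's payoffs vs West's, by the Column player's action — C1: 8>7, C2: -9<-7, C3: 7>4, C4: -9<9.
North does better at C1, C3 but worse at C2, C4; neither strategy dominates the other.

neither dominates the other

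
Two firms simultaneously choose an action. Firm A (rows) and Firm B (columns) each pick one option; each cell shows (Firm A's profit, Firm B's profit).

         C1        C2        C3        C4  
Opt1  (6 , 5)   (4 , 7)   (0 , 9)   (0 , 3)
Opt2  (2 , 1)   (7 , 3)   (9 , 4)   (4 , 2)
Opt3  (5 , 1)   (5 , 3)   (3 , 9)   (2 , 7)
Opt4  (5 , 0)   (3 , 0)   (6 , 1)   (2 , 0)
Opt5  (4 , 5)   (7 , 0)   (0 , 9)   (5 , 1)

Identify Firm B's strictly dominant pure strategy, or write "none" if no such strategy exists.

C3

C3 vs C1: Opt1: 9>5, Opt2: 4>1, Opt3: 9>1, Opt4: 1>0, Opt5: 9>5.
C3 vs C2: Opt1: 9>7, Opt2: 4>3, Opt3: 9>3, Opt4: 1>0, Opt5: 9>0.
C3 vs C4: Opt1: 9>3, Opt2: 4>2, Opt3: 9>7, Opt4: 1>0, Opt5: 9>1.
C3 strictly beats every other strategy against every opponent action, so it is strictly dominant.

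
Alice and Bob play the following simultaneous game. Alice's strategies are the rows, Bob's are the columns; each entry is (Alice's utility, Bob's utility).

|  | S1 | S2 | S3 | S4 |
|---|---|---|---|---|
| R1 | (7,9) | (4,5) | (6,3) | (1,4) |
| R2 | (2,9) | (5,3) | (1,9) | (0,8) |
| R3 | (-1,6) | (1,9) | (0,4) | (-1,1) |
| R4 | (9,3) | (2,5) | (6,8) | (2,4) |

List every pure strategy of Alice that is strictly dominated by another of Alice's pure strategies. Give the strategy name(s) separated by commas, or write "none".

Nothing dominates R1: R2 at S1 (7>2); R3 at S1 (7>-1); R4 at S2 (4>2).
R2: no other strategy beats it everywhere (R1 at S2 (5>4); R3 at S1 (2>-1); R4 at S2 (5>2)).
R3 is strictly dominated by R1 (S1: 7>-1, S2: 4>1, S3: 6>0, S4: 1>-1).
R4 is not dominated — it holds its own against R1 at S1 (9>7); R2 at S1 (9>2); R3 at S1 (9>-1).

R3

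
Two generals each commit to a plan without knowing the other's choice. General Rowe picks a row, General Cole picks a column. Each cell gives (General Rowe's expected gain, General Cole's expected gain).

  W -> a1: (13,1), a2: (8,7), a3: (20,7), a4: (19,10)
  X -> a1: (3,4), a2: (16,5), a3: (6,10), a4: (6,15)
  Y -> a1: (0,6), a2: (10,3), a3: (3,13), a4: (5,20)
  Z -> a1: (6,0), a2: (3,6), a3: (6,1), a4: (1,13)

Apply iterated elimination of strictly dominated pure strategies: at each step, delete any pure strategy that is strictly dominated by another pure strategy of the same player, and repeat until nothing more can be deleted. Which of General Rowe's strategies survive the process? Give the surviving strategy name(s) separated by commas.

W

For General Rowe, X strictly dominates Y on the remaining columns (a1: 3>0, a2: 16>10, a3: 6>3, a4: 6>5); eliminate Y.
General Rowe's strategy Z is strictly dominated by W (a1: 13>6, a2: 8>3, a3: 20>6, a4: 19>1) and is removed.
General Cole's strategy a1 is strictly dominated by a2 (W: 7>1, X: 5>4) and is removed.
For General Cole, a4 strictly dominates a2 on the remaining rows (W: 10>7, X: 15>5); eliminate a2.
For General Rowe, W strictly dominates X on the remaining columns (a3: 20>6, a4: 19>6); eliminate X.
For General Cole, a4 strictly dominates a3 on the remaining rows (W: 10>7); eliminate a3.
Among the remaining strategies, none is strictly dominated by another pure strategy of the same player, so the elimination stops.
Surviving strategies — General Rowe: {W}; General Cole: {a4}.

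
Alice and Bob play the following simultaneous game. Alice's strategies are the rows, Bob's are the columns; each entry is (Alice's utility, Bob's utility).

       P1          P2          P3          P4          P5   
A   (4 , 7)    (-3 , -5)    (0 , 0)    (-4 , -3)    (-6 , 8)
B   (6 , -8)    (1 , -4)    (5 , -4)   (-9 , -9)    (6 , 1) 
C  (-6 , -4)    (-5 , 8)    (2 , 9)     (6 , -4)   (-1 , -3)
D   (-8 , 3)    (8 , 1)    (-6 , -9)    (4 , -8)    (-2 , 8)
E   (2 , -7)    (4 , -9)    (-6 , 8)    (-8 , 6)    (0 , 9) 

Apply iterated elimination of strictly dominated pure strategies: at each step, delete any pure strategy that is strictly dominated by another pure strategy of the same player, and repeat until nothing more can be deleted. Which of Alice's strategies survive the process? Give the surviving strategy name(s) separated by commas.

B

For Bob, P5 strictly dominates P1 on the remaining rows (A: 8>7, B: 1>-8, C: -3>-4, D: 8>3, E: 9>-7); eliminate P1.
Bob's strategy P4 is strictly dominated by P5 (A: 8>-3, B: 1>-9, C: -3>-4, D: 8>-8, E: 9>6) and is removed.
Alice's strategy A is strictly dominated by B (P2: 1>-3, P3: 5>0, P5: 6>-6) and is removed.
Alice's strategy C is strictly dominated by B (P2: 1>-5, P3: 5>2, P5: 6>-1) and is removed.
Column P2 is eliminated: P5 beats it against every remaining row (B: 1>-4, D: 8>1, E: 9>-9).
Row D is eliminated: B beats it against every remaining column (P3: 5>-6, P5: 6>-2).
Alice's strategy E is strictly dominated by B (P3: 5>-6, P5: 6>0) and is removed.
Bob's strategy P3 is strictly dominated by P5 (B: 1>-4) and is removed.
Among the remaining strategies, none is strictly dominated by another pure strategy of the same player, so the elimination stops.
Surviving strategies — Alice: {B}; Bob: {P5}.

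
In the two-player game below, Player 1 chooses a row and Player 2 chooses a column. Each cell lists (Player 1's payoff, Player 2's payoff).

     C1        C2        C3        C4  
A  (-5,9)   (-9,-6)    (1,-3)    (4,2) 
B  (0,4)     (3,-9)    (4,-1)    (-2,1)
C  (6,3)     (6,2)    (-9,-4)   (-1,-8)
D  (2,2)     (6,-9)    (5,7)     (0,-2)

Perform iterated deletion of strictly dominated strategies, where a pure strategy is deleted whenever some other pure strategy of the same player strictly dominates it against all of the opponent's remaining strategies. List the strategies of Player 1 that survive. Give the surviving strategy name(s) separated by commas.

Player 1's strategy B is strictly dominated by D (C1: 2>0, C2: 6>3, C3: 5>4, C4: 0>-2) and is removed.
For Player 2, C1 strictly dominates C2 on the remaining rows (A: 9>-6, C: 3>2, D: 2>-9); eliminate C2.
Column C4 is eliminated: C1 beats it against every remaining row (A: 9>2, C: 3>-8, D: 2>-2).
Row A is eliminated: D beats it against every remaining column (C1: 2>-5, C3: 5>1).
Among the remaining strategies, none is strictly dominated by another pure strategy of the same player, so the elimination stops.
Surviving strategies — Player 1: {C, D}; Player 2: {C1, C3}.

C, D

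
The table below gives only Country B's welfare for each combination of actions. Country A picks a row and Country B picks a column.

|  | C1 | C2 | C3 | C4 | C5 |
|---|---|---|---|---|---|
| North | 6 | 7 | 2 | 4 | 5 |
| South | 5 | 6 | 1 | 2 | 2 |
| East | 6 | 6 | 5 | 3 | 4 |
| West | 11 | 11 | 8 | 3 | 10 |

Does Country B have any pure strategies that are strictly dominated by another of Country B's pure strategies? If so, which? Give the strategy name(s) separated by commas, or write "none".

C1 is not dominated — it holds its own against C2 at East (6=6); C3 at North (6>2); C4 at North (6>4); C5 at North (6>5).
C2: no other strategy beats it everywhere (C1 at North (7>6); C3 at North (7>2); C4 at North (7>4); C5 at North (7>5)).
C1 strictly dominates C3 — North: 6>2, South: 5>1, East: 6>5, West: 11>8.
C4 is strictly dominated by C1 (North: 6>4, South: 5>2, East: 6>3, West: 11>3).
C1 strictly dominates C5 — North: 6>5, South: 5>2, East: 6>4, West: 11>10.

C3, C4, C5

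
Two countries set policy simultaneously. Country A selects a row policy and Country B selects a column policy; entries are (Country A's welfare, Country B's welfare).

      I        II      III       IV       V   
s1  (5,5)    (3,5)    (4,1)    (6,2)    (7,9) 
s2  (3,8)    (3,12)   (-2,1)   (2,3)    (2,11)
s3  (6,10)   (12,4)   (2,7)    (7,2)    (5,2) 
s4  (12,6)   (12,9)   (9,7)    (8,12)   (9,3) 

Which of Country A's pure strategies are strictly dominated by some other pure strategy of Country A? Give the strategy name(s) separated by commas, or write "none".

s4 strictly dominates s1 — I: 12>5, II: 12>3, III: 9>4, IV: 8>6, V: 9>7.
s2: dominated, since s3 does at least as well everywhere (I: 6>3, II: 12>3, III: 2>-2, IV: 7>2, V: 5>2).
Nothing dominates s3: s1 at I (6>5); s2 at I (6>3); s4 at II (12=12).
s4 is not dominated — it holds its own against s1 at I (12>5); s2 at I (12>3); s3 at I (12>6).

s1, s2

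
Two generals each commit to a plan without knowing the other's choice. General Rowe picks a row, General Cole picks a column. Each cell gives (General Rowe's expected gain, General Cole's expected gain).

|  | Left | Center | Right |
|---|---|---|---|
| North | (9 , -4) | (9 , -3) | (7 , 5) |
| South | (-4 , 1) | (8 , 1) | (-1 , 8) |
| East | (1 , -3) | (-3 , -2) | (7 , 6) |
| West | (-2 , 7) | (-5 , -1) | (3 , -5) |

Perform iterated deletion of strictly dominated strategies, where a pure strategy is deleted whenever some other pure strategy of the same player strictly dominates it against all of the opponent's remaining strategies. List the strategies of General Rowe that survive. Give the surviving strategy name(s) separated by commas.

North, East

General Rowe's strategy South is strictly dominated by North (Left: 9>-4, Center: 9>8, Right: 7>-1) and is removed.
For General Rowe, North strictly dominates West on the remaining columns (Left: 9>-2, Center: 9>-5, Right: 7>3); eliminate West.
Column Left is eliminated: Center beats it against every remaining row (North: -3>-4, East: -2>-3).
For General Cole, Right strictly dominates Center on the remaining rows (North: 5>-3, East: 6>-2); eliminate Center.
Among the remaining strategies, none is strictly dominated by another pure strategy of the same player, so the elimination stops.
Surviving strategies — General Rowe: {North, East}; General Cole: {Right}.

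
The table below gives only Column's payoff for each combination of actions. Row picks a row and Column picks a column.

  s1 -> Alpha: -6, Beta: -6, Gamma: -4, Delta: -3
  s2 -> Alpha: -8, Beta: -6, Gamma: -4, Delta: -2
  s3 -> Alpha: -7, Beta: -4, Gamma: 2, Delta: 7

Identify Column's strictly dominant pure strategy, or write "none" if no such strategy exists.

Delta

Delta vs Alpha: s1: -3>-6, s2: -2>-8, s3: 7>-7.
Delta vs Beta: s1: -3>-6, s2: -2>-6, s3: 7>-4.
Delta vs Gamma: s1: -3>-4, s2: -2>-4, s3: 7>2.
Delta strictly beats every other strategy against every opponent action, so it is strictly dominant.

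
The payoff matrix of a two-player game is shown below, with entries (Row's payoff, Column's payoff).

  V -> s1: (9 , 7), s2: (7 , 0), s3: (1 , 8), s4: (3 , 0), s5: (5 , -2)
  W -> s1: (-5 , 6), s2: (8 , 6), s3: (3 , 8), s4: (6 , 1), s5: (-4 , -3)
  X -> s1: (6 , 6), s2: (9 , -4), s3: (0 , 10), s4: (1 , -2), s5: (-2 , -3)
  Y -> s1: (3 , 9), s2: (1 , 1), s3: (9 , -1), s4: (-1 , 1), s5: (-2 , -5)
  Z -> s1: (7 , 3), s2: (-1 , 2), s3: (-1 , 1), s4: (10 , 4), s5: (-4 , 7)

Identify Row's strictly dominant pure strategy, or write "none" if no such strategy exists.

none

V fails to dominate W at s2 (7<8).
W fails to dominate V at s1 (-5<9).
X fails to dominate V at s1 (6<9).
Y fails to dominate V at s1 (3<9).
Z fails to dominate V at s1 (7<9).
No single strategy dominates all the others.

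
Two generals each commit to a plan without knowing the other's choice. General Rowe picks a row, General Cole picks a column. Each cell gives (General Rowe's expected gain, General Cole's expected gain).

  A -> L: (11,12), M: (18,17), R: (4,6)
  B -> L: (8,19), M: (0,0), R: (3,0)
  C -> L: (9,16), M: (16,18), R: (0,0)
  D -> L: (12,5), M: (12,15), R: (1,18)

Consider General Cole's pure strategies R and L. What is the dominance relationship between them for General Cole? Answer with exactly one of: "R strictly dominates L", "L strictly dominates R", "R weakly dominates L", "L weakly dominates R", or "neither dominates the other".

neither dominates the other

R's payoffs vs L's, by General Rowe's action — A: 6<12, B: 0<19, C: 0<16, D: 18>5.
R does better at D but worse at A, B, C; neither strategy dominates the other.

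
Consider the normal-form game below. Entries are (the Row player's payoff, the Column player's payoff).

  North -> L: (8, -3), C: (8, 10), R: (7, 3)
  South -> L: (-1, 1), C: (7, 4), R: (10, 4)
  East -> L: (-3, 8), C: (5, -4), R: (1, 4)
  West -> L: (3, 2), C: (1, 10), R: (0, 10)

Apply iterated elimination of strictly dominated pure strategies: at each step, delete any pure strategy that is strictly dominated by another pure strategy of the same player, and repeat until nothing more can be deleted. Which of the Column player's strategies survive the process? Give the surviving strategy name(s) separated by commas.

C, R

Row East is eliminated: North beats it against every remaining column (L: 8>-3, C: 8>5, R: 7>1).
The Row player's strategy West is strictly dominated by North (L: 8>3, C: 8>1, R: 7>0) and is removed.
The Column player's strategy L is strictly dominated by C (North: 10>-3, South: 4>1) and is removed.
Among the remaining strategies, none is strictly dominated by another pure strategy of the same player, so the elimination stops.
Surviving strategies — the Row player: {North, South}; the Column player: {C, R}.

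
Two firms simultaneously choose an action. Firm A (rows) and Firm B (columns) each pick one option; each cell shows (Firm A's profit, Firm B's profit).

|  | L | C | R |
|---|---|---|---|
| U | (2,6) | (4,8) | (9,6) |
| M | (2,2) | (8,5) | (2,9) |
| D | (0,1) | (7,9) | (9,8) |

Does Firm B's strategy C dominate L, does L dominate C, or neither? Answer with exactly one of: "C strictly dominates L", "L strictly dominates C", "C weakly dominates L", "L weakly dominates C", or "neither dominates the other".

C's payoffs vs L's, by Firm A's action — U: 8>6, M: 5>2, D: 9>1.
Every comparison favours C, so C strictly dominates L.

C strictly dominates L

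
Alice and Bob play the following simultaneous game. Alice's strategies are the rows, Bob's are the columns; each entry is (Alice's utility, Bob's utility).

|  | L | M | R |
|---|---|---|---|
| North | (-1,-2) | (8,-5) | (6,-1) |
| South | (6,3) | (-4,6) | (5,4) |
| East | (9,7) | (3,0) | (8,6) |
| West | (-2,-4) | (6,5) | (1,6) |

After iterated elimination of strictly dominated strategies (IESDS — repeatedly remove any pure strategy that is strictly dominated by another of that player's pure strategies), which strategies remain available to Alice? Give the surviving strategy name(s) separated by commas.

Alice's strategy South is strictly dominated by East (L: 9>6, M: 3>-4, R: 8>5) and is removed.
Row West is eliminated: North beats it against every remaining column (L: -1>-2, M: 8>6, R: 6>1).
Bob's strategy M is strictly dominated by L (North: -2>-5, East: 7>0) and is removed.
Row North is eliminated: East beats it against every remaining column (L: 9>-1, R: 8>6).
For Bob, L strictly dominates R on the remaining rows (East: 7>6); eliminate R.
Among the remaining strategies, none is strictly dominated by another pure strategy of the same player, so the elimination stops.
Surviving strategies — Alice: {East}; Bob: {L}.

East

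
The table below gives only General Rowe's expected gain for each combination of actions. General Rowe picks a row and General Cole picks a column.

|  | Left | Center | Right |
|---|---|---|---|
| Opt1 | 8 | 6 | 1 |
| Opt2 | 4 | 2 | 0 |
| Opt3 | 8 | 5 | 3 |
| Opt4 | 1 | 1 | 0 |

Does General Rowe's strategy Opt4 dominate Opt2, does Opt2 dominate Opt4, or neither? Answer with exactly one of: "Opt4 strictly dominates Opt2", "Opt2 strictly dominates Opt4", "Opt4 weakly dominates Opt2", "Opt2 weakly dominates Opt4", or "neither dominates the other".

Opt4's payoffs vs Opt2's, by General Cole's action — Left: 1<4, Center: 1<2, Right: 0=0.
Opt2 is at least as good everywhere and strictly better somewhere (tied at Right), so Opt2 weakly dominates Opt4.

Opt2 weakly dominates Opt4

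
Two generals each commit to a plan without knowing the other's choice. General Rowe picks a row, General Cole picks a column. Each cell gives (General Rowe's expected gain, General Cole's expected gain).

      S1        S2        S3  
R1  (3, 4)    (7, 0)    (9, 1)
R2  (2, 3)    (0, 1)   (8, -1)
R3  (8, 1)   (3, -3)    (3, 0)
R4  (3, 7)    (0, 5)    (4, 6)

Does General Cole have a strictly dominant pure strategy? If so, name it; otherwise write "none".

S1

S1 vs S2: R1: 4>0, R2: 3>1, R3: 1>-3, R4: 7>5.
S1 vs S3: R1: 4>1, R2: 3>-1, R3: 1>0, R4: 7>6.
S1 strictly beats every other strategy against every opponent action, so it is strictly dominant.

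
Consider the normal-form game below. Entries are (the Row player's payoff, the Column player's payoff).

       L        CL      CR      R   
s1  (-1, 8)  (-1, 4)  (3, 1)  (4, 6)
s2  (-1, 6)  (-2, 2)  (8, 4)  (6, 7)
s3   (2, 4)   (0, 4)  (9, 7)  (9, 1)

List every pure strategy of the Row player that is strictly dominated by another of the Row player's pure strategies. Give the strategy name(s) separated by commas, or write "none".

s1, s2

s3 strictly dominates s1 — L: 2>-1, CL: 0>-1, CR: 9>3, R: 9>4.
s3 strictly dominates s2 — L: 2>-1, CL: 0>-2, CR: 9>8, R: 9>6.
s3 is not dominated — it holds its own against s1 at L (2>-1); s2 at L (2>-1).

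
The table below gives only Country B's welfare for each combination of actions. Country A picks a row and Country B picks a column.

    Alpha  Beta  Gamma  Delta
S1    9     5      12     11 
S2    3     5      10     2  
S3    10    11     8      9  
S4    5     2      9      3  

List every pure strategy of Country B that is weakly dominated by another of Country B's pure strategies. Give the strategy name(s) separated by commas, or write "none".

none

Alpha is not dominated — it holds its own against Beta at S1 (9>5); Gamma at S3 (10>8); Delta at S2 (3>2).
Beta: no other strategy beats it everywhere (Alpha at S2 (5>3); Gamma at S3 (11>8); Delta at S2 (5>2)).
Gamma: no other strategy beats it everywhere (Alpha at S1 (12>9); Beta at S1 (12>5); Delta at S1 (12>11)).
Delta: no other strategy beats it everywhere (Alpha at S1 (11>9); Beta at S1 (11>5); Gamma at S3 (9>8)).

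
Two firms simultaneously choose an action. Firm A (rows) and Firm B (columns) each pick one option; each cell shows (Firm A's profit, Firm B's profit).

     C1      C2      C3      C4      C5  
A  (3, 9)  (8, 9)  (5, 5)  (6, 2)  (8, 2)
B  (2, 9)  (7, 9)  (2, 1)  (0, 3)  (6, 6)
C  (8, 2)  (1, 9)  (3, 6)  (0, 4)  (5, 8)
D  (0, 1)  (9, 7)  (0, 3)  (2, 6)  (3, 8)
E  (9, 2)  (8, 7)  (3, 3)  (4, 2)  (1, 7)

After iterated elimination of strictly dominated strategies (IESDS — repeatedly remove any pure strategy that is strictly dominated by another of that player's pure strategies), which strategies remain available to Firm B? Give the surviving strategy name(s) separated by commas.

For Firm A, A strictly dominates B on the remaining columns (C1: 3>2, C2: 8>7, C3: 5>2, C4: 6>0, C5: 8>6); eliminate B.
Firm B's strategy C3 is strictly dominated by C2 (A: 9>5, C: 9>6, D: 7>3, E: 7>3) and is removed.
Column C4 is eliminated: C2 beats it against every remaining row (A: 9>2, C: 9>4, D: 7>6, E: 7>2).
Among the remaining strategies, none is strictly dominated by another pure strategy of the same player, so the elimination stops.
Surviving strategies — Firm A: {A, C, D, E}; Firm B: {C1, C2, C5}.

C1, C2, C5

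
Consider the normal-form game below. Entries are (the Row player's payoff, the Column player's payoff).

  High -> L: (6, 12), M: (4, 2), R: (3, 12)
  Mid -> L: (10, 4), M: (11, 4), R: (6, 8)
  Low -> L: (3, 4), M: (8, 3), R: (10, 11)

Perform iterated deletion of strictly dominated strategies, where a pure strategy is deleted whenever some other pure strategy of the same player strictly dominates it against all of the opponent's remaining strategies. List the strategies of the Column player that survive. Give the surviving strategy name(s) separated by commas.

For the Row player, Mid strictly dominates High on the remaining columns (L: 10>6, M: 11>4, R: 6>3); eliminate High.
Column L is eliminated: R beats it against every remaining row (Mid: 8>4, Low: 11>4).
For the Column player, R strictly dominates M on the remaining rows (Mid: 8>4, Low: 11>3); eliminate M.
For the Row player, Low strictly dominates Mid on the remaining columns (R: 10>6); eliminate Mid.
Among the remaining strategies, none is strictly dominated by another pure strategy of the same player, so the elimination stops.
Surviving strategies — the Row player: {Low}; the Column player: {R}.

R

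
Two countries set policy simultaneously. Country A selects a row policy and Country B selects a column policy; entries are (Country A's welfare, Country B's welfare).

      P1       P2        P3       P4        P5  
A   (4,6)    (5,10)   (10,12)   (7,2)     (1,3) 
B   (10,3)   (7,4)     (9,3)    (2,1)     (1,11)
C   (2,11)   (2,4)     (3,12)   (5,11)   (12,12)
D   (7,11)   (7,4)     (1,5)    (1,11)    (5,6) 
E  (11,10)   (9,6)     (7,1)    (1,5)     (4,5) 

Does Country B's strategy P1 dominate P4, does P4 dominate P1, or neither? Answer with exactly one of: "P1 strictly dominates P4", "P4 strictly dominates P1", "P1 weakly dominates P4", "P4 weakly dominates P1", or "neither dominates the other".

P1's payoffs vs P4's, by Country A's action — A: 6>2, B: 3>1, C: 11=11, D: 11=11, E: 10>5.
P1 is at least as good everywhere and strictly better somewhere (tied only at C, D), so P1 weakly but not strictly dominates P4.

P1 weakly dominates P4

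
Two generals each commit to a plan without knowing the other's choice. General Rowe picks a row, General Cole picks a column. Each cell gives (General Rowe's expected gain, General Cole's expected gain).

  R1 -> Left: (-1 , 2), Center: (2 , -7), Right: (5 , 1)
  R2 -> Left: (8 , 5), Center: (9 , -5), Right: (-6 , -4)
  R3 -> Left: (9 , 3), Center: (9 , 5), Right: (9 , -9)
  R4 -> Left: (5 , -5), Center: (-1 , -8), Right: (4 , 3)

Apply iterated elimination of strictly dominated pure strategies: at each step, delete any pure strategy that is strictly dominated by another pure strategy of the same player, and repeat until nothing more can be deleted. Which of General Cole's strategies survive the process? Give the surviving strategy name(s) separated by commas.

Left, Center

General Rowe's strategy R1 is strictly dominated by R3 (Left: 9>-1, Center: 9>2, Right: 9>5) and is removed.
For General Rowe, R3 strictly dominates R4 on the remaining columns (Left: 9>5, Center: 9>-1, Right: 9>4); eliminate R4.
General Cole's strategy Right is strictly dominated by Left (R2: 5>-4, R3: 3>-9) and is removed.
Among the remaining strategies, none is strictly dominated by another pure strategy of the same player, so the elimination stops.
Surviving strategies — General Rowe: {R2, R3}; General Cole: {Left, Center}.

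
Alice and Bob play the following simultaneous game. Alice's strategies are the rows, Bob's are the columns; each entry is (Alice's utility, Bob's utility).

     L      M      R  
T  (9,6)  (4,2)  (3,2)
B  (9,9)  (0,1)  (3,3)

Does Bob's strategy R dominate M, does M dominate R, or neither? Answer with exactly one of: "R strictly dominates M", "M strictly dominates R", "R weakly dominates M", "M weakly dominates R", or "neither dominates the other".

Compare R to M across each opponent action: T: 2=2, B: 3>1.
R is at least as good everywhere and strictly better somewhere (tied only at T), so R weakly but not strictly dominates M.

R weakly dominates M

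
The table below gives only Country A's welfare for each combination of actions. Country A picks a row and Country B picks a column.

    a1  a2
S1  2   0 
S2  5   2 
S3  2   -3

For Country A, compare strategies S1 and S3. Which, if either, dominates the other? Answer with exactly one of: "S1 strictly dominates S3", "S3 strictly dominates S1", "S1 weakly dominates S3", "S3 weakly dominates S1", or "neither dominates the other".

S1 weakly dominates S3

S1's payoffs vs S3's, by Country B's action — a1: 2=2, a2: 0>-3.
S1 is at least as good everywhere and strictly better somewhere (tied only at a1), so S1 weakly but not strictly dominates S3.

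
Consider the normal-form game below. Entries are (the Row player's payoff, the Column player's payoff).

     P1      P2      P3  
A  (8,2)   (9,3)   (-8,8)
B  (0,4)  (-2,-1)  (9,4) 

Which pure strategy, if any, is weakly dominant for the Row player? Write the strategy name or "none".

A fails to dominate B at P3 (-8<9).
B fails to dominate A at P1 (0<8).
No single strategy dominates all the others.

none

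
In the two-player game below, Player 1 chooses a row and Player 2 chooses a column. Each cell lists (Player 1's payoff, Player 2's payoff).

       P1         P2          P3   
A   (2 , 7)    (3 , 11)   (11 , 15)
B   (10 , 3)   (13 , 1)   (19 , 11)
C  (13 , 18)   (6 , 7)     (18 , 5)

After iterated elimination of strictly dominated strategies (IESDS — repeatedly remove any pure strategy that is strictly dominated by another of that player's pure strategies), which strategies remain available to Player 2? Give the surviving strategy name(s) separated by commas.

Row A is eliminated: B beats it against every remaining column (P1: 10>2, P2: 13>3, P3: 19>11).
Column P2 is eliminated: P1 beats it against every remaining row (B: 3>1, C: 18>7).
Among the remaining strategies, none is strictly dominated by another pure strategy of the same player, so the elimination stops.
Surviving strategies — Player 1: {B, C}; Player 2: {P1, P3}.

P1, P3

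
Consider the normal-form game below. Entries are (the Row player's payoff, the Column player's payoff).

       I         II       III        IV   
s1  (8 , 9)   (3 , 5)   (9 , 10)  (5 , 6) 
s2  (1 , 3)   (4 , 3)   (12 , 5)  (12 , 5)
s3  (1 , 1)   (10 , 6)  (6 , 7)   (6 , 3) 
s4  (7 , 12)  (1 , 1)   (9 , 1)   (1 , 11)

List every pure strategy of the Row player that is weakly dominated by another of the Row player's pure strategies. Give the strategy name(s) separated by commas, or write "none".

Nothing dominates s1: s2 at I (8>1); s3 at I (8>1); s4 at I (8>7).
s2: no other strategy beats it everywhere (s1 at II (4>3); s3 at III (12>6); s4 at II (4>1)).
s3: no other strategy beats it everywhere (s1 at II (10>3); s2 at II (10>4); s4 at II (10>1)).
s4: dominated, since s1 does at least as well everywhere (I: 8>7, II: 3>1, III: 9=9, IV: 5>1).

s4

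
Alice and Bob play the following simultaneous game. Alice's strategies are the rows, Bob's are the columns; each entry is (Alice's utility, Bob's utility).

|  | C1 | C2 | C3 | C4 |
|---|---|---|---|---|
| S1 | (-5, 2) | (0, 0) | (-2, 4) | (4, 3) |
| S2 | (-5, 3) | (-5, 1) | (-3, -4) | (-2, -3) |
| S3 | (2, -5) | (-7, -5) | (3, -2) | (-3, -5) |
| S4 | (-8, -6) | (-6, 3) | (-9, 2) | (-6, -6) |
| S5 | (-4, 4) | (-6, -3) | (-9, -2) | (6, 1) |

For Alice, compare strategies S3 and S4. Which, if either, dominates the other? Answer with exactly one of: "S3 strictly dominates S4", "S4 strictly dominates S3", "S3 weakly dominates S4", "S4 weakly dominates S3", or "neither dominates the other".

neither dominates the other

Compare S3 to S4 across each choice by Bob: C1: 2>-8, C2: -7<-6, C3: 3>-9, C4: -3>-6.
S3 does better at C1, C3, C4 but worse at C2; neither strategy dominates the other.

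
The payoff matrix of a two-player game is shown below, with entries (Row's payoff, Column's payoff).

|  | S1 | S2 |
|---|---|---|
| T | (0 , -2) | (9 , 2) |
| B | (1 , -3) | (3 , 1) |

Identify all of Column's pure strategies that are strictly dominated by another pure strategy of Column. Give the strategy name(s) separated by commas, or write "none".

S1

S1: dominated, since S2 does at least as well everywhere (T: 2>-2, B: 1>-3).
Nothing dominates S2: S1 at T (2>-2).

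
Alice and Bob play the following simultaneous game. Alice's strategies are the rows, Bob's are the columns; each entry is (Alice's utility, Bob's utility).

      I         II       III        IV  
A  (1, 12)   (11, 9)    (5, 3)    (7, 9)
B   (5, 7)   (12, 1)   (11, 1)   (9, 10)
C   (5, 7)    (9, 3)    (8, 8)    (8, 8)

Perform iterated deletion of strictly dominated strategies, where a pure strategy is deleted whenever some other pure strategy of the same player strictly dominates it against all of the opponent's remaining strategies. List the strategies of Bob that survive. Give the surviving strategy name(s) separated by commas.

IV

For Alice, B strictly dominates A on the remaining columns (I: 5>1, II: 12>11, III: 11>5, IV: 9>7); eliminate A.
Column I is eliminated: IV beats it against every remaining row (B: 10>7, C: 8>7).
Alice's strategy C is strictly dominated by B (II: 12>9, III: 11>8, IV: 9>8) and is removed.
Column II is eliminated: IV beats it against every remaining row (B: 10>1).
For Bob, IV strictly dominates III on the remaining rows (B: 10>1); eliminate III.
Among the remaining strategies, none is strictly dominated by another pure strategy of the same player, so the elimination stops.
Surviving strategies — Alice: {B}; Bob: {IV}.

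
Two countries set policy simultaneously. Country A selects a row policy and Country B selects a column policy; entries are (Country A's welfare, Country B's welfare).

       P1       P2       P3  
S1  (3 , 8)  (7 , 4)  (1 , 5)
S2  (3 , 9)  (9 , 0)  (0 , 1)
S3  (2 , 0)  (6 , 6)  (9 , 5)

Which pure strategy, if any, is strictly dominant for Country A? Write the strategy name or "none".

S1 fails to dominate S2 at P1 (3=3).
S2 fails to dominate S1 at P1 (3=3).
S3 fails to dominate S1 at P1 (2<3).
No single strategy dominates all the others.

none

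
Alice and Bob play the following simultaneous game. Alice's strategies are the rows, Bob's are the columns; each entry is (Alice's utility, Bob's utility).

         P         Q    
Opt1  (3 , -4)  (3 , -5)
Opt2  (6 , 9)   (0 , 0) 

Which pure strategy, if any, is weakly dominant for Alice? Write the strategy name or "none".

none

Opt1 fails to dominate Opt2 at P (3<6).
Opt2 fails to dominate Opt1 at Q (0<3).
No single strategy dominates all the others.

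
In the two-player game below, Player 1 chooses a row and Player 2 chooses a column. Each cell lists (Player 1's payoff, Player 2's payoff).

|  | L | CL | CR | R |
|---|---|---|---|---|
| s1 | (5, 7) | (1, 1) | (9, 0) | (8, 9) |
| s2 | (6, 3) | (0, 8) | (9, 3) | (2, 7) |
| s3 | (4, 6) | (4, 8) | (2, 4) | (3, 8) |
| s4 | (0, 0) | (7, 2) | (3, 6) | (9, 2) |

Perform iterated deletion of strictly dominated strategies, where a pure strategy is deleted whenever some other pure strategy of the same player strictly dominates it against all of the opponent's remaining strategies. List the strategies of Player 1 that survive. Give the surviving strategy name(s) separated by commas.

s1, s2, s4

Column L is eliminated: R beats it against every remaining row (s1: 9>7, s2: 7>3, s3: 8>6, s4: 2>0).
Row s3 is eliminated: s4 beats it against every remaining column (CL: 7>4, CR: 3>2, R: 9>3).
Among the remaining strategies, none is strictly dominated by another pure strategy of the same player, so the elimination stops.
Surviving strategies — Player 1: {s1, s2, s4}; Player 2: {CL, CR, R}.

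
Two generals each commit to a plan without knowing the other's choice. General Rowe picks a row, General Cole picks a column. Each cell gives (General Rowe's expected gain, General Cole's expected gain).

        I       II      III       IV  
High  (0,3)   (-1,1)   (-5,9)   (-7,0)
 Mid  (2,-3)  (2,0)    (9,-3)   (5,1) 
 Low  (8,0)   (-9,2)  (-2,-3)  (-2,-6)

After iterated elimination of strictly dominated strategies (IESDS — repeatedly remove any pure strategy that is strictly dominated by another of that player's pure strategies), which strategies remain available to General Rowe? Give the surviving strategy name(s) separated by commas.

For General Rowe, Mid strictly dominates High on the remaining columns (I: 2>0, II: 2>-1, III: 9>-5, IV: 5>-7); eliminate High.
General Cole's strategy I is strictly dominated by II (Mid: 0>-3, Low: 2>0) and is removed.
General Rowe's strategy Low is strictly dominated by Mid (II: 2>-9, III: 9>-2, IV: 5>-2) and is removed.
General Cole's strategy II is strictly dominated by IV (Mid: 1>0) and is removed.
For General Cole, IV strictly dominates III on the remaining rows (Mid: 1>-3); eliminate III.
Among the remaining strategies, none is strictly dominated by another pure strategy of the same player, so the elimination stops.
Surviving strategies — General Rowe: {Mid}; General Cole: {IV}.

Mid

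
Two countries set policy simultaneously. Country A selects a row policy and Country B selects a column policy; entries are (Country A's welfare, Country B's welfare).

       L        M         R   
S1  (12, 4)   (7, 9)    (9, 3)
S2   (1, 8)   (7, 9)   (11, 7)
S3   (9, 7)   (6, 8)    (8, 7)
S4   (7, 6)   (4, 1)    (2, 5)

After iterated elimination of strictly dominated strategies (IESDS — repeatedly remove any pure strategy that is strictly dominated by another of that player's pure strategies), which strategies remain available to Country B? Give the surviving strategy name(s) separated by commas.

For Country A, S1 strictly dominates S3 on the remaining columns (L: 12>9, M: 7>6, R: 9>8); eliminate S3.
For Country A, S1 strictly dominates S4 on the remaining columns (L: 12>7, M: 7>4, R: 9>2); eliminate S4.
For Country B, M strictly dominates L on the remaining rows (S1: 9>4, S2: 9>8); eliminate L.
Column R is eliminated: M beats it against every remaining row (S1: 9>3, S2: 9>7).
Among the remaining strategies, none is strictly dominated by another pure strategy of the same player, so the elimination stops.
Surviving strategies — Country A: {S1, S2}; Country B: {M}.

M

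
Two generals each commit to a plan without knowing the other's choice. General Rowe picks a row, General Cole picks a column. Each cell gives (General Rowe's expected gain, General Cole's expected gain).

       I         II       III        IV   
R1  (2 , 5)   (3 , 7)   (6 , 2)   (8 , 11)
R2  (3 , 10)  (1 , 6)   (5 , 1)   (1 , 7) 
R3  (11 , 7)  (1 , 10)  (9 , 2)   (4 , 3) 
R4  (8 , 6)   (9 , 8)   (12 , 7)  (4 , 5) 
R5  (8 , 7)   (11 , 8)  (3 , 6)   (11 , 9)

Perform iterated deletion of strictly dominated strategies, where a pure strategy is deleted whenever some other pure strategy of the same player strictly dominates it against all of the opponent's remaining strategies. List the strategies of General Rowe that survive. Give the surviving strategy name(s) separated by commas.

Row R2 is eliminated: R4 beats it against every remaining column (I: 8>3, II: 9>1, III: 12>5, IV: 4>1).
Column I is eliminated: II beats it against every remaining row (R1: 7>5, R3: 10>7, R4: 8>6, R5: 8>7).
General Cole's strategy III is strictly dominated by II (R1: 7>2, R3: 10>2, R4: 8>7, R5: 8>6) and is removed.
For General Rowe, R5 strictly dominates R1 on the remaining columns (II: 11>3, IV: 11>8); eliminate R1.
Row R3 is eliminated: R5 beats it against every remaining column (II: 11>1, IV: 11>4).
Row R4 is eliminated: R5 beats it against every remaining column (II: 11>9, IV: 11>4).
Column II is eliminated: IV beats it against every remaining row (R5: 9>8).
Among the remaining strategies, none is strictly dominated by another pure strategy of the same player, so the elimination stops.
Surviving strategies — General Rowe: {R5}; General Cole: {IV}.

R5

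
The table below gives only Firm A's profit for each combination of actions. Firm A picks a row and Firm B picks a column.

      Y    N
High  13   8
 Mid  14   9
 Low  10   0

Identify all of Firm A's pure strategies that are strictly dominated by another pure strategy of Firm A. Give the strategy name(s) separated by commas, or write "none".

Mid strictly dominates High — Y: 14>13, N: 9>8.
Nothing dominates Mid: High at Y (14>13); Low at Y (14>10).
Low is strictly dominated by High (Y: 13>10, N: 8>0).

High, Low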